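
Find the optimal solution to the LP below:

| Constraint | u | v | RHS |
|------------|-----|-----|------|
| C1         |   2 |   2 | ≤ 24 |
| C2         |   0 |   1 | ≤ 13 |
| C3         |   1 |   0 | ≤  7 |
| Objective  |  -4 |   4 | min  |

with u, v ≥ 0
Each vertex is the intersection of two constraint boundaries that also satisfies all remaining constraints:
  u = 0 and v = 0 → (0, 0)
  u = 7 and v = 0 → (7, 0)
  2u + 2v = 24 and u = 7 → (7, 5)
  2u + 2v = 24 and u = 0 → (0, 12)

Evaluating z = -4u + 4v at each vertex:
  (0, 0): z = 0
  (7, 0): z = -28
  (7, 5): z = -8
  (0, 12): z = 48

The minimum is at (7, 0) with z = -28.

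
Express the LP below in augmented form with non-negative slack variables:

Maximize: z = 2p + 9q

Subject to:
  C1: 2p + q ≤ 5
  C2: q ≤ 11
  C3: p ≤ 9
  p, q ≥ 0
max z = 2p + 9q

s.t.
  2p + q + s1 = 5
  q + s2 = 11
  p + s3 = 9
  p, q, s1, s2, s3 ≥ 0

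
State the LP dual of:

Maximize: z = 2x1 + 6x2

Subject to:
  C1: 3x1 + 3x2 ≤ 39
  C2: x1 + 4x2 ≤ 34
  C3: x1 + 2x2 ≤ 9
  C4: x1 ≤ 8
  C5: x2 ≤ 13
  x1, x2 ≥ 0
Minimize: z = 39y1 + 34y2 + 9y3 + 8y4 + 13y5

Subject to:
  C1: -3y1 - y2 - y3 - y4 ≤ -2
  C2: -3y1 - 4y2 - 2y3 - y5 ≤ -6
  y1, y2, y3, y4, y5 ≥ 0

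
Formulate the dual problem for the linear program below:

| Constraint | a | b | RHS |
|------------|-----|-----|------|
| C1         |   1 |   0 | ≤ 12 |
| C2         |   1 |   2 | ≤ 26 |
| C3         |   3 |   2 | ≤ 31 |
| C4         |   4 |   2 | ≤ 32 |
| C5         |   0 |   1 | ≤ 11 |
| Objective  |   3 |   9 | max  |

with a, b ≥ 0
Minimize: z = 12y1 + 26y2 + 31y3 + 32y4 + 11y5

Subject to:
  C1: -y1 - y2 - 3y3 - 4y4 ≤ -3
  C2: -2y2 - 2y3 - 2y4 - y5 ≤ -9
  y1, y2, y3, y4, y5 ≥ 0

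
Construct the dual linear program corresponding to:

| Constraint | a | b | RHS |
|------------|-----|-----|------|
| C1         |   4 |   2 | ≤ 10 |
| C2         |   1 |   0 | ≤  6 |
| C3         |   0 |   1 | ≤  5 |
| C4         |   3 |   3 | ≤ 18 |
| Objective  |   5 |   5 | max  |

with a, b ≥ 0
Minimize: z = 10y1 + 6y2 + 5y3 + 18y4

Subject to:
  C1: -4y1 - y2 - 3y4 ≤ -5
  C2: -2y1 - y3 - 3y4 ≤ -5
  y1, y2, y3, y4 ≥ 0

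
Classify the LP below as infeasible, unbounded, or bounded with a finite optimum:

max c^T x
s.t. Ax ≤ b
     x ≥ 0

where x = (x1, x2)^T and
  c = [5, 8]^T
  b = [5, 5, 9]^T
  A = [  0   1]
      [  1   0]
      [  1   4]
The point (5, 1) satisfies every constraint, so the LP is feasible; the constraints give x1 ≤ 5 and x2 ≤ 5, which with x1, x2 ≥ 0 keep the feasible region inside a bounded box. A feasible, bounded LP attains a finite optimum at a vertex.

Evaluating z = 5x1 + 8x2 at each vertex:
  (0, 0): z = 0
  (5, 0): z = 25
  (5, 1): z = 33
  (0, 2.25): z = 18

Feasible with finite optimum z* = 33 at (5, 1).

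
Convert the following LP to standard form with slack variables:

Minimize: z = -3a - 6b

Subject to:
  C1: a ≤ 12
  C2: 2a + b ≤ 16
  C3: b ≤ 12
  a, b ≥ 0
min z = -3a - 6b

s.t.
  a + s1 = 12
  2a + b + s2 = 16
  b + s3 = 12
  a, b, s1, s2, s3 ≥ 0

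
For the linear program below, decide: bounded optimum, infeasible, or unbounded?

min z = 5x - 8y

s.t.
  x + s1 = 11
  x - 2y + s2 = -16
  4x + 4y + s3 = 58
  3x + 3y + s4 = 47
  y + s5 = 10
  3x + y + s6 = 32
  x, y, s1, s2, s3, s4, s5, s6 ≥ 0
The point (0, 10) satisfies every constraint, so the LP is feasible; the constraints give x ≤ 11 and y ≤ 10, which with x, y ≥ 0 keep the feasible region inside a bounded box. A feasible, bounded LP attains a finite optimum at a vertex.

Evaluating z = 5x - 8y at each vertex:
  (0, 8): z = -64
  (4, 10): z = -60
  (0, 10): z = -80

The LP has an optimal solution: (0, 10) with z = -80.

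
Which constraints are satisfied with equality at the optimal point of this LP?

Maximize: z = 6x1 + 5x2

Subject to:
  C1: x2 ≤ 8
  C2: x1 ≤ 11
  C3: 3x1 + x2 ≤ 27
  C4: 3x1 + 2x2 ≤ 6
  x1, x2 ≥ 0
Optimal: x1 = 0, x2 = 3
Slack at optimum:
  C1: slack = 5
  C2: slack = 11
  C3: slack = 24
  C4: slack = 0 (binding)
  x1 ≥ 0: x1 = 0 (binding)
  x2 ≥ 0: x2 = 3
Binding constraints: C4, x1 ≥ 0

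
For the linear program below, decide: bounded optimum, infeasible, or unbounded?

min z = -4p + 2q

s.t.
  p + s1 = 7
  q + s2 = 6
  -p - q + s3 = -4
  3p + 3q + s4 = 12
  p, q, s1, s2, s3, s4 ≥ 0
The point (4, 0) satisfies every constraint, so the LP is feasible; the constraints give p ≤ 7 and q ≤ 6, which with p, q ≥ 0 keep the feasible region inside a bounded box. A feasible, bounded LP attains a finite optimum at a vertex.

Bounded optimum: z* = -16 at (4, 0).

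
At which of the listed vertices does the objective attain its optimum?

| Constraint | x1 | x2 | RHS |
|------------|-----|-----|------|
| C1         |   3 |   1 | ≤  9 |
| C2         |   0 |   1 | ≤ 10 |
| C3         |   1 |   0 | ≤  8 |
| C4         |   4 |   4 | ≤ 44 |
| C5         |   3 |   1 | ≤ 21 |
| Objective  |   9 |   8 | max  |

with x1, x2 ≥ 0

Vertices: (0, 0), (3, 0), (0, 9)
Evaluating z = 9x1 + 8x2 at each vertex:
  (0, 0): z = 0
  (3, 0): z = 27
  (0, 9): z = 72

The largest value is z = 72, attained at (0, 9).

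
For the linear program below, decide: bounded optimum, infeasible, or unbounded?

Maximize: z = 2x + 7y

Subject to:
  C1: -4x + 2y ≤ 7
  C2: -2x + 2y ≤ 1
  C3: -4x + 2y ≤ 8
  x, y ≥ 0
Feasible point: (0, 0) satisfies every constraint, so the LP is feasible.
Direction d = (1, 0): for each constraint row a, a·d ≤ 0 —
  (-4)(1) + (2)(0) = -4 ≤ 0
  (-2)(1) + (2)(0) = -2 ≤ 0
  (-4)(1) + (2)(0) = -4 ≤ 0
and d ≥ 0, so (0, 0) + t·d stays feasible for every t ≥ 0. Along this ray z = 2x + 7y changes by 2 per unit t, so z → +∞.

Unbounded — the objective can increase without bound over the feasible region.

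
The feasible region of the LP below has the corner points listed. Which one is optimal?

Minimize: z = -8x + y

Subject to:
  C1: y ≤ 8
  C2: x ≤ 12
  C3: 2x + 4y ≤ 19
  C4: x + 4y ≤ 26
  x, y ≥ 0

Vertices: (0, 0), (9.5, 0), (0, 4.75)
(9.5, 0) with z = -76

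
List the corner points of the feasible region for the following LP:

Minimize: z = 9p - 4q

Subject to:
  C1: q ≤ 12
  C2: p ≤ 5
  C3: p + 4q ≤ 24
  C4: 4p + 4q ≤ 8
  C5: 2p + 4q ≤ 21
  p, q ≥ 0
Each vertex is the intersection of two constraint boundaries that also satisfies all remaining constraints:
  p = 0 and q = 0 → (0, 0)
  4p + 4q = 8 and q = 0 → (2, 0)
  4p + 4q = 8 and p = 0 → (0, 2)

Vertices: (0, 0), (2, 0), (0, 2)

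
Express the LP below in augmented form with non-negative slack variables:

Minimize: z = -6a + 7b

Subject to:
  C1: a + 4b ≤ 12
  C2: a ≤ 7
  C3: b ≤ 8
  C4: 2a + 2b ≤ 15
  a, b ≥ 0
min z = -6a + 7b

s.t.
  a + 4b + s1 = 12
  a + s2 = 7
  b + s3 = 8
  2a + 2b + s4 = 15
  a, b, s1, s2, s3, s4 ≥ 0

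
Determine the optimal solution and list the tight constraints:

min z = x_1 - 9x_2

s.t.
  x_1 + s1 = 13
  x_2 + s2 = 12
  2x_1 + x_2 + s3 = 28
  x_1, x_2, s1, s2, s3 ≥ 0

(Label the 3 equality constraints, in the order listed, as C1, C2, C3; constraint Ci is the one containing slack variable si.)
Optimal: x_1 = 0, x_2 = 12
Slack at optimum:
  C1: slack = 13
  C2: slack = 0 (binding)
  C3: slack = 16
  x_1 ≥ 0: x_1 = 0 (binding)
  x_2 ≥ 0: x_2 = 12
Binding constraints: C2, x_1 ≥ 0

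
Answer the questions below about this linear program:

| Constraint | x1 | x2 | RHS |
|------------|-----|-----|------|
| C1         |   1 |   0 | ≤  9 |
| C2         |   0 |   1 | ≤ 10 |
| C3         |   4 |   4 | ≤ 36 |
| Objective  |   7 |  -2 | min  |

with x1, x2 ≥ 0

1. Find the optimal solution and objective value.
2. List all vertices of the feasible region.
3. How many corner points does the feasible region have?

1. x1 = 0, x2 = 9, z = -18
2. (0, 0), (9, 0), (0, 9)
3. 3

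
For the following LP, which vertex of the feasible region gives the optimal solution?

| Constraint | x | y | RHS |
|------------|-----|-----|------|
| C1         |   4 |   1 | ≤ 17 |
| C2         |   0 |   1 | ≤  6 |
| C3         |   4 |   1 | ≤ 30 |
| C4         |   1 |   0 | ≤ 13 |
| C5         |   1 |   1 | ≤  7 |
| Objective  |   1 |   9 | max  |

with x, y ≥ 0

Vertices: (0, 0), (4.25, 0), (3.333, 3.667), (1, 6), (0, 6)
Evaluating z = x + 9y at each vertex:
  (0, 0): z = 0
  (4.25, 0): z = 4.25
  (3.333, 3.667): z = 36.33
  (1, 6): z = 55
  (0, 6): z = 54

The largest value is z = 55, attained at (1, 6).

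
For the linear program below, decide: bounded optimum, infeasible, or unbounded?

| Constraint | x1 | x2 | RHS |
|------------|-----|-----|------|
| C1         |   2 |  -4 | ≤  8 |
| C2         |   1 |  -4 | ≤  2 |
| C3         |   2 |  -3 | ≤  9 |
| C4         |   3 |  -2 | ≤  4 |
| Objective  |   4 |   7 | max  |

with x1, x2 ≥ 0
Feasible point: (0, 0) satisfies every constraint, so the LP is feasible.
Direction d = (0, 1): for each constraint row a, a·d ≤ 0 —
  (2)(0) + (-4)(1) = -4 ≤ 0
  (1)(0) + (-4)(1) = -4 ≤ 0
  (2)(0) + (-3)(1) = -3 ≤ 0
  (3)(0) + (-2)(1) = -2 ≤ 0
and d ≥ 0, so (0, 0) + t·d stays feasible for every t ≥ 0. Along this ray z = 4x1 + 7x2 changes by 7 per unit t, so z → +∞.

The LP is unbounded; z can be made arbitrarily large.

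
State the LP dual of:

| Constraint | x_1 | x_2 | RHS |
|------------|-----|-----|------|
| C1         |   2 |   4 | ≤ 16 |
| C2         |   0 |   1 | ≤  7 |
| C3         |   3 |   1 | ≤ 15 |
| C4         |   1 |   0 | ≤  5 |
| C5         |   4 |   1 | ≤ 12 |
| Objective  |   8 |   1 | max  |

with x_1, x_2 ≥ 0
Minimize: z = 16y1 + 7y2 + 15y3 + 5y4 + 12y5

Subject to:
  C1: -2y1 - 3y3 - y4 - 4y5 ≤ -8
  C2: -4y1 - y2 - y3 - y5 ≤ -1
  y1, y2, y3, y4, y5 ≥ 0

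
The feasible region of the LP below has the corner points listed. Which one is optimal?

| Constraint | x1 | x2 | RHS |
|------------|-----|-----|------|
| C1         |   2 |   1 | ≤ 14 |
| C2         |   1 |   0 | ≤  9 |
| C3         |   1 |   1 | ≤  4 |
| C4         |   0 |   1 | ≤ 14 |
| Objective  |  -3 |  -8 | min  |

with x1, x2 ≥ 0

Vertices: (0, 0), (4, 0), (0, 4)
Evaluating z = -3x1 - 8x2 at each vertex:
  (0, 0): z = 0
  (4, 0): z = -12
  (0, 4): z = -32

The smallest value is z = -32, attained at (0, 4).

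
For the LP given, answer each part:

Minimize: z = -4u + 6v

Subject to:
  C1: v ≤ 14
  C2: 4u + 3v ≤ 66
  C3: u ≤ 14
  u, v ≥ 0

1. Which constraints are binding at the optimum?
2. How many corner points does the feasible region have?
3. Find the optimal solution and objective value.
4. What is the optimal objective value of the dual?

1. C3, v ≥ 0
2. 5
3. u = 14, v = 0, z = -56
4. -56 (by strong duality, equal to the primal optimum)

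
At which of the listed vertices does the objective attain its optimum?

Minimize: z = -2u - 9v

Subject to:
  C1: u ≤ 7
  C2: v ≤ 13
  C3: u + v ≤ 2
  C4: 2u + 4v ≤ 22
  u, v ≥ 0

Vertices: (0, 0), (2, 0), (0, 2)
Evaluating z = -2u - 9v at each vertex:
  (0, 0): z = 0
  (2, 0): z = -4
  (0, 2): z = -18

The smallest value is z = -18, attained at (0, 2).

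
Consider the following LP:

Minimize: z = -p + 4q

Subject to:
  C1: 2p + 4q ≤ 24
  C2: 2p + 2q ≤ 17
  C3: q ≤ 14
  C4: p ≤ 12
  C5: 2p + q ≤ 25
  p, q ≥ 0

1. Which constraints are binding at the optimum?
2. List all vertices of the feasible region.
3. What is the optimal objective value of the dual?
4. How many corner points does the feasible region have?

1. C2, q ≥ 0
2. (0, 0), (8.5, 0), (5, 3.5), (0, 6)
3. -8.5 (by strong duality, equal to the primal optimum)
4. 4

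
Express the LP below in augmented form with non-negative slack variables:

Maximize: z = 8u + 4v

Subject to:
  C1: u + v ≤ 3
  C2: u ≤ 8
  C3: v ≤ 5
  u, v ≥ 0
max z = 8u + 4v

s.t.
  u + v + s1 = 3
  u + s2 = 8
  v + s3 = 5
  u, v, s1, s2, s3 ≥ 0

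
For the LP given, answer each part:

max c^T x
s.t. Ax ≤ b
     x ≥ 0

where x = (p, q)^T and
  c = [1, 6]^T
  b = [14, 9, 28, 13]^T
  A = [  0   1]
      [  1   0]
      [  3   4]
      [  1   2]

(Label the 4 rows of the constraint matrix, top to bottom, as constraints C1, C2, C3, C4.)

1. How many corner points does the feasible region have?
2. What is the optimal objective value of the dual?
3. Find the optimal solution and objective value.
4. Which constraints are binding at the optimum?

1. 5
2. 39 (by strong duality, equal to the primal optimum)
3. p = 0, q = 6.5, z = 39
4. C4, p ≥ 0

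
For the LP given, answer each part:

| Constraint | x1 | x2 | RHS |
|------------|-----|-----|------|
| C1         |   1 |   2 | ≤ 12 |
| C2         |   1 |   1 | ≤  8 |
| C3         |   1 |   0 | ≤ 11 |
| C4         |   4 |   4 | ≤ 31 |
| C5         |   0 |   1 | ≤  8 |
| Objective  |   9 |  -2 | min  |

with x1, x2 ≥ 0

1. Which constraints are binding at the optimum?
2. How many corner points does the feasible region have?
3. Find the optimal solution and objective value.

1. C1, x1 ≥ 0
2. 4
3. x1 = 0, x2 = 6, z = -12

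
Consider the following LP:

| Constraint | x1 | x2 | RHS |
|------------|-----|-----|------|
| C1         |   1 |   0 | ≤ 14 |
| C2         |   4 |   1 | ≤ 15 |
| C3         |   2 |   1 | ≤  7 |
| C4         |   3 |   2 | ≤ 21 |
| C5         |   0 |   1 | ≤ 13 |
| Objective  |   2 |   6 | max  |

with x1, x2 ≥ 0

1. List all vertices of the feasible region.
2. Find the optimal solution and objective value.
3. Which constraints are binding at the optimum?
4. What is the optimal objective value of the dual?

1. (0, 0), (3.5, 0), (0, 7)
2. x1 = 0, x2 = 7, z = 42
3. C3, x1 ≥ 0
4. 42 (by strong duality, equal to the primal optimum)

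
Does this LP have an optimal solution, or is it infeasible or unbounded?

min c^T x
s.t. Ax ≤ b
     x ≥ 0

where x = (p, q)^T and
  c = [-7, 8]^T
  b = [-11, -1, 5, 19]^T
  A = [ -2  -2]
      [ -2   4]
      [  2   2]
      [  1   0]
One constraint requires 2p + 2q ≤ 5, while the constraint -2p - 2q ≤ -11 is equivalent to 2p + 2q ≥ 11. Together they would need 11 ≤ 2p + 2q ≤ 5, which is impossible since 11 > 5. No point satisfies all constraints.

The feasible region is empty; the LP is infeasible.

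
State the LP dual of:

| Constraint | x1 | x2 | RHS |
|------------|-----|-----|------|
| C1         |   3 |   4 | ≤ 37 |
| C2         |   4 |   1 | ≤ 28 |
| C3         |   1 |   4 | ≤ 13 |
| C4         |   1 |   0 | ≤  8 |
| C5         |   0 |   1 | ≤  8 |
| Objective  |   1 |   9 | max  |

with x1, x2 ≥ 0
Minimize: z = 37y1 + 28y2 + 13y3 + 8y4 + 8y5

Subject to:
  C1: -3y1 - 4y2 - y3 - y4 ≤ -1
  C2: -4y1 - y2 - 4y3 - y5 ≤ -9
  y1, y2, y3, y4, y5 ≥ 0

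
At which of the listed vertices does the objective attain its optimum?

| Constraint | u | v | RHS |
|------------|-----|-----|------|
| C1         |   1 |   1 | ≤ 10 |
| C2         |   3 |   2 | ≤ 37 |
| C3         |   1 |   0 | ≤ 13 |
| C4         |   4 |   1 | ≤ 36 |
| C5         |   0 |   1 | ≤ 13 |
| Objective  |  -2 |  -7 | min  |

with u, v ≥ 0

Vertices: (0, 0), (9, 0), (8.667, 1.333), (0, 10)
(0, 10) with z = -70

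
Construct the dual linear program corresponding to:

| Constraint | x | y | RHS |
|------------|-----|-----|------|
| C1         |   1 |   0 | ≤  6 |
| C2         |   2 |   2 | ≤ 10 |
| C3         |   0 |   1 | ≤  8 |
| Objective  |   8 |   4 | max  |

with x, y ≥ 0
Minimize: z = 6y1 + 10y2 + 8y3

Subject to:
  C1: -y1 - 2y2 ≤ -8
  C2: -2y2 - y3 ≤ -4
  y1, y2, y3 ≥ 0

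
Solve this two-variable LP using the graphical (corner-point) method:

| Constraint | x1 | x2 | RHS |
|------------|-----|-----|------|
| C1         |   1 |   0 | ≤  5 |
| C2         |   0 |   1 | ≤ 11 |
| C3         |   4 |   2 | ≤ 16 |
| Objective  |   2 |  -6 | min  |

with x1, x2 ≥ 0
Each vertex is the intersection of two constraint boundaries that also satisfies all remaining constraints:
  x1 = 0 and x2 = 0 → (0, 0)
  4x1 + 2x2 = 16 and x2 = 0 → (4, 0)
  4x1 + 2x2 = 16 and x1 = 0 → (0, 8)

Evaluating z = 2x1 - 6x2 at each vertex:
  (0, 0): z = 0
  (4, 0): z = 8
  (0, 8): z = -48

The minimum is at (0, 8) with z = -48.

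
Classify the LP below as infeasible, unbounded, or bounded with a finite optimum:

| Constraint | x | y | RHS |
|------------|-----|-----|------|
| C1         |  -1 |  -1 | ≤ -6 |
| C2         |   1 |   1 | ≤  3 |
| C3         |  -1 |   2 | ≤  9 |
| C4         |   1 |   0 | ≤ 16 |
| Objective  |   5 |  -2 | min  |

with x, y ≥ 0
C2 requires x + y ≤ 3, while C1 (-x - y ≤ -6) is equivalent to x + y ≥ 6. Together they would need 6 ≤ x + y ≤ 3, which is impossible since 6 > 3. No point satisfies all constraints.

The feasible region is empty; the LP is infeasible.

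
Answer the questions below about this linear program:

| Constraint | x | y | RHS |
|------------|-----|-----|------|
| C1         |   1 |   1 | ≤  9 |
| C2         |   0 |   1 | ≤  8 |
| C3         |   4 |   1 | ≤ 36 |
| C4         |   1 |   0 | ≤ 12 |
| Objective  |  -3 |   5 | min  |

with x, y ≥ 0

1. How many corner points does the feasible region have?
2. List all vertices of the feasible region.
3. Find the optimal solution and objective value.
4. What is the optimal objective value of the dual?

1. 4
2. (0, 0), (9, 0), (1, 8), (0, 8)
3. x = 9, y = 0, z = -27
4. -27 (by strong duality, equal to the primal optimum)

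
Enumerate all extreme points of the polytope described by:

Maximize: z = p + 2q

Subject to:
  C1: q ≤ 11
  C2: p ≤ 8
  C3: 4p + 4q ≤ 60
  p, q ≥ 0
Each vertex is the intersection of two constraint boundaries that also satisfies all remaining constraints:
  p = 0 and q = 0 → (0, 0)
  p = 8 and q = 0 → (8, 0)
  p = 8 and 4p + 4q = 60 → (8, 7)
  q = 11 and 4p + 4q = 60 → (4, 11)
  q = 11 and p = 0 → (0, 11)

Vertices: (0, 0), (8, 0), (8, 7), (4, 11), (0, 11)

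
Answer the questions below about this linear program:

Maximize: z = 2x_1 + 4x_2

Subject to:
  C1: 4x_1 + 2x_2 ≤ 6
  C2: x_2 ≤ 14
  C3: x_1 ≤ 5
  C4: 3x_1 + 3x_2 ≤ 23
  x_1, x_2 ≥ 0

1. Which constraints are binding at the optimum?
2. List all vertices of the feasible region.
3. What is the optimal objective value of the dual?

1. C1, x_1 ≥ 0
2. (0, 0), (1.5, 0), (0, 3)
3. 12 (by strong duality, equal to the primal optimum)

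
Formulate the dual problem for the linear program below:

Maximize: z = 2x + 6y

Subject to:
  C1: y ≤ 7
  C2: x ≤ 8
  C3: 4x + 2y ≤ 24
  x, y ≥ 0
Minimize: z = 7y1 + 8y2 + 24y3

Subject to:
  C1: -y2 - 4y3 ≤ -2
  C2: -y1 - 2y3 ≤ -6
  y1, y2, y3 ≥ 0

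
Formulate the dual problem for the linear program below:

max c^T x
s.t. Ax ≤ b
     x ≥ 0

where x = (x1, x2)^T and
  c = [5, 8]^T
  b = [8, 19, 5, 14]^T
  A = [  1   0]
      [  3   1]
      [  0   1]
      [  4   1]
Minimize: z = 8y1 + 19y2 + 5y3 + 14y4

Subject to:
  C1: -y1 - 3y2 - 4y4 ≤ -5
  C2: -y2 - y3 - y4 ≤ -8
  y1, y2, y3, y4 ≥ 0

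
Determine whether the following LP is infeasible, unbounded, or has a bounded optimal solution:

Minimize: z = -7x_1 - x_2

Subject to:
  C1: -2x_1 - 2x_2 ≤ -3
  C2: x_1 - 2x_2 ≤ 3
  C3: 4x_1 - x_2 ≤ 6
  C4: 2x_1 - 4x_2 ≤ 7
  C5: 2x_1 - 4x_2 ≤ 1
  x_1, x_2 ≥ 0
Feasible point: (0, 2) satisfies every constraint, so the LP is feasible.
Direction d = (0, 1): for each constraint row a, a·d ≤ 0 —
  (-2)(0) + (-2)(1) = -2 ≤ 0
  (1)(0) + (-2)(1) = -2 ≤ 0
  (4)(0) + (-1)(1) = -1 ≤ 0
  (2)(0) + (-4)(1) = -4 ≤ 0
  (2)(0) + (-4)(1) = -4 ≤ 0
and d ≥ 0, so (0, 2) + t·d stays feasible for every t ≥ 0. Along this ray z = -7x_1 - x_2 changes by -1 per unit t, so z → −∞.

Unbounded: there is a feasible ray along which z → −∞.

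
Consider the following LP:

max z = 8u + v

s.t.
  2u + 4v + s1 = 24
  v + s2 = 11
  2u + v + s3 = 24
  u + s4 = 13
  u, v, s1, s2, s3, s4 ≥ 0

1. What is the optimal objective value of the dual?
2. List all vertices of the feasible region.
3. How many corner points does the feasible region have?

1. 96 (by strong duality, equal to the primal optimum)
2. (0, 0), (12, 0), (0, 6)
3. 3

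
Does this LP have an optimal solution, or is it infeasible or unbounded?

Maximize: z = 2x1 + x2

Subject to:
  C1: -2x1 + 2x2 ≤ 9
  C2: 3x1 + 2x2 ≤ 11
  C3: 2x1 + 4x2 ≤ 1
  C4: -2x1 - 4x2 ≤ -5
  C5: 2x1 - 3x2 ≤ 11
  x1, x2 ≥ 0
C3 requires 2x1 + 4x2 ≤ 1, while C4 (-2x1 - 4x2 ≤ -5) is equivalent to 2x1 + 4x2 ≥ 5. Together they would need 5 ≤ 2x1 + 4x2 ≤ 1, which is impossible since 5 > 1. No point satisfies all constraints.

Infeasible — the constraint set is empty.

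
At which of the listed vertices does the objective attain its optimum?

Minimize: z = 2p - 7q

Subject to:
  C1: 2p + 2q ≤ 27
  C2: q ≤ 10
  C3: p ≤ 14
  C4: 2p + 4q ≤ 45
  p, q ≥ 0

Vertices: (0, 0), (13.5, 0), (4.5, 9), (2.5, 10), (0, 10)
(0, 10) with z = -70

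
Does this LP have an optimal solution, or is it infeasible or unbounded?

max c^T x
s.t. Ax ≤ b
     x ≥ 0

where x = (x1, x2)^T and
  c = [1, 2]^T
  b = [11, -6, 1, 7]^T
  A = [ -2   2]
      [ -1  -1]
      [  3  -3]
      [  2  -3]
Feasible point: (1, 5) satisfies every constraint, so the LP is feasible.
Direction d = (1, 1): for each constraint row a, a·d ≤ 0 —
  (-2)(1) + (2)(1) = 0 ≤ 0
  (-1)(1) + (-1)(1) = -2 ≤ 0
  (3)(1) + (-3)(1) = 0 ≤ 0
  (2)(1) + (-3)(1) = -1 ≤ 0
and d ≥ 0, so (1, 5) + t·d stays feasible for every t ≥ 0. Along this ray z = x1 + 2x2 changes by 3 per unit t, so z → +∞.

Unbounded — the objective can increase without bound over the feasible region.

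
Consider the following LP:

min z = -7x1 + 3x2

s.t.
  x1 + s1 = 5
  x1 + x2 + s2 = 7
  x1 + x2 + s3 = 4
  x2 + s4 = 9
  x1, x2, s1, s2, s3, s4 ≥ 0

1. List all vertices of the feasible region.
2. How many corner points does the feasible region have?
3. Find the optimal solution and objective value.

1. (0, 0), (4, 0), (0, 4)
2. 3
3. x1 = 4, x2 = 0, z = -28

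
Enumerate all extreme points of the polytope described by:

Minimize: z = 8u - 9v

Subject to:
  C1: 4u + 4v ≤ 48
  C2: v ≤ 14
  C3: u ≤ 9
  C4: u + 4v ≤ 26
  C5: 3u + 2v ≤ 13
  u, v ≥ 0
Each vertex is the intersection of two constraint boundaries that also satisfies all remaining constraints:
  u = 0 and v = 0 → (0, 0)
  3u + 2v = 13 and v = 0 → (4.333, 0)
  u + 4v = 26 and 3u + 2v = 13 → (0, 6.5)

Vertices: (0, 0), (4.333, 0), (0, 6.5)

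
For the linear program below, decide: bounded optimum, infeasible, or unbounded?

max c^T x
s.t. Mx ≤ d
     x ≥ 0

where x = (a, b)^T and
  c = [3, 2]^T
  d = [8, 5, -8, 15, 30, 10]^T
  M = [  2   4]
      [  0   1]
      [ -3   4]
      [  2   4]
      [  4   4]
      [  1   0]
The point (4, 0) satisfies every constraint, so the LP is feasible; the constraints give a ≤ 10 and b ≤ 5, which with a, b ≥ 0 keep the feasible region inside a bounded box. A feasible, bounded LP attains a finite optimum at a vertex.

Evaluating z = 3a + 2b at each vertex:
  (2.667, 0): z = 8
  (4, 0): z = 12
  (3.2, 0.4): z = 10.4

The LP has an optimal solution: (4, 0) with z = 12.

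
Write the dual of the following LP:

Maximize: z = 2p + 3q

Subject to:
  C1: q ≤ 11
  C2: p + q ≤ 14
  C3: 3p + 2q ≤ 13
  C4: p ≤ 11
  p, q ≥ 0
Minimize: z = 11y1 + 14y2 + 13y3 + 11y4

Subject to:
  C1: -y2 - 3y3 - y4 ≤ -2
  C2: -y1 - y2 - 2y3 ≤ -3
  y1, y2, y3, y4 ≥ 0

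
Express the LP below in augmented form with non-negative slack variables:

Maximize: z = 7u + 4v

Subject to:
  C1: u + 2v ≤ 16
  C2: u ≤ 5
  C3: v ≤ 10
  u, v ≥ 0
max z = 7u + 4v

s.t.
  u + 2v + s1 = 16
  u + s2 = 5
  v + s3 = 10
  u, v, s1, s2, s3 ≥ 0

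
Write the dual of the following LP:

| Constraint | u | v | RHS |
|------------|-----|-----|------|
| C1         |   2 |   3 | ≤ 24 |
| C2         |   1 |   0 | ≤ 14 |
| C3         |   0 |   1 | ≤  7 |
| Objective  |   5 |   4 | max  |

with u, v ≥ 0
Minimize: z = 24y1 + 14y2 + 7y3

Subject to:
  C1: -2y1 - y2 ≤ -5
  C2: -3y1 - y3 ≤ -4
  y1, y2, y3 ≥ 0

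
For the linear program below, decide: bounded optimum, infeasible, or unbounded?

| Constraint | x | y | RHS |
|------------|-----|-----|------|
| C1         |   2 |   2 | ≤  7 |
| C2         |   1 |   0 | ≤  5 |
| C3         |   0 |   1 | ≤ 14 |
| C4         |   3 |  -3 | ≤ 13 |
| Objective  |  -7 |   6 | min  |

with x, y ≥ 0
The point (3.5, 0) satisfies every constraint, so the LP is feasible; the constraints give x ≤ 5 and y ≤ 14, which with x, y ≥ 0 keep the feasible region inside a bounded box. A feasible, bounded LP attains a finite optimum at a vertex.

Feasible with finite optimum z* = -24.5 at (3.5, 0).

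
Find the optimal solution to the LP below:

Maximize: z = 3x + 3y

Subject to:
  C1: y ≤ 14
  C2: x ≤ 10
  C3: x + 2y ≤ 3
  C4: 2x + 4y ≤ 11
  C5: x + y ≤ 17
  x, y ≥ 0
Each vertex is the intersection of two constraint boundaries that also satisfies all remaining constraints:
  x = 0 and y = 0 → (0, 0)
  x + 2y = 3 and y = 0 → (3, 0)
  x + 2y = 3 and x = 0 → (0, 1.5)

Evaluating z = 3x + 3y at each vertex:
  (0, 0): z = 0
  (3, 0): z = 9
  (0, 1.5): z = 4.5

The maximum is at (3, 0) with z = 9.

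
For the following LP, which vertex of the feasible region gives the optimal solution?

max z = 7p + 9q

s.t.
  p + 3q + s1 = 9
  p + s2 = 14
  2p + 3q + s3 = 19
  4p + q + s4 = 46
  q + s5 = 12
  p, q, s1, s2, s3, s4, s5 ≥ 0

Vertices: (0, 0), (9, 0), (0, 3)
(9, 0) with z = 63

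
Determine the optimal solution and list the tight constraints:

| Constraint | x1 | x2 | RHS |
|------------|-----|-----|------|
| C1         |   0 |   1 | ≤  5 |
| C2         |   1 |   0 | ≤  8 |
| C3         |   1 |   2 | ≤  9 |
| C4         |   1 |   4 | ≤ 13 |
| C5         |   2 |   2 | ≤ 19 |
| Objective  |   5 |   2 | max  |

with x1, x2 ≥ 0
Optimal: x1 = 8, x2 = 0.5
Slack at optimum:
  C1: slack = 4.5
  C2: slack = 0 (binding)
  C3: slack = 0 (binding)
  C4: slack = 3
  C5: slack = 2
  x1 ≥ 0: x1 = 8
  x2 ≥ 0: x2 = 0.5
Binding constraints: C2, C3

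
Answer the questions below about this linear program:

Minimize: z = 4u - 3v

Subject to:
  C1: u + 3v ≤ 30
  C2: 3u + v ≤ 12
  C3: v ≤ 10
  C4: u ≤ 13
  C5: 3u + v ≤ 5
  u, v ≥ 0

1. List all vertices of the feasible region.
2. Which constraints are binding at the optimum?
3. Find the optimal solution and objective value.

1. (0, 0), (1.667, 0), (0, 5)
2. C5, u ≥ 0
3. u = 0, v = 5, z = -15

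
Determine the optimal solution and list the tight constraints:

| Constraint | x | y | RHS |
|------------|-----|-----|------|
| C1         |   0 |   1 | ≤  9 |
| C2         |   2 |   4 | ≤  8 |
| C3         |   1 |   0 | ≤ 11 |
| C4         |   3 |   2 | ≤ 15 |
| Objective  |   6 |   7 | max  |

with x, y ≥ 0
Optimal: x = 4, y = 0
Binding: C2, y ≥ 0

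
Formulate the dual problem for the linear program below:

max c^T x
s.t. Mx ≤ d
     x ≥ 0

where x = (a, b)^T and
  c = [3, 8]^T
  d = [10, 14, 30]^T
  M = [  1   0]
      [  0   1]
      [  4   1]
Minimize: z = 10y1 + 14y2 + 30y3

Subject to:
  C1: -y1 - 4y3 ≤ -3
  C2: -y2 - y3 ≤ -8
  y1, y2, y3 ≥ 0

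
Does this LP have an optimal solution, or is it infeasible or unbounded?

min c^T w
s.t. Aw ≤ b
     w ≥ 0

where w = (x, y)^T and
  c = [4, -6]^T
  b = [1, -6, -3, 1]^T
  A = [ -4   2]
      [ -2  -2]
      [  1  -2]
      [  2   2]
One constraint requires 2x + 2y ≤ 1, while the constraint -2x - 2y ≤ -6 is equivalent to 2x + 2y ≥ 6. Together they would need 6 ≤ 2x + 2y ≤ 1, which is impossible since 6 > 1. No point satisfies all constraints.

Infeasible — the constraint set is empty.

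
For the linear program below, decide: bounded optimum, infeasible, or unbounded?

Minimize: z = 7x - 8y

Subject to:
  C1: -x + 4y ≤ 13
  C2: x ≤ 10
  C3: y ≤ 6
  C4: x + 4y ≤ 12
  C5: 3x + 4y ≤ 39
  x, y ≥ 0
The point (0, 3) satisfies every constraint, so the LP is feasible; the constraints give x ≤ 10 and y ≤ 6, which with x, y ≥ 0 keep the feasible region inside a bounded box. A feasible, bounded LP attains a finite optimum at a vertex.

Evaluating z = 7x - 8y at each vertex:
  (0, 0): z = 0
  (10, 0): z = 70
  (10, 0.5): z = 66
  (0, 3): z = -24

Bounded optimum: z* = -24 at (0, 3).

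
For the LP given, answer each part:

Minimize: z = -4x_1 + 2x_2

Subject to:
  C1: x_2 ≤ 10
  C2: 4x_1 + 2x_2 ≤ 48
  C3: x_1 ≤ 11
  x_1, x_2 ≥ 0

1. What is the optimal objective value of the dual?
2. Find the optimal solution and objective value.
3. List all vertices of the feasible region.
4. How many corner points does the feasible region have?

1. -44 (by strong duality, equal to the primal optimum)
2. x_1 = 11, x_2 = 0, z = -44
3. (0, 0), (11, 0), (11, 2), (7, 10), (0, 10)
4. 5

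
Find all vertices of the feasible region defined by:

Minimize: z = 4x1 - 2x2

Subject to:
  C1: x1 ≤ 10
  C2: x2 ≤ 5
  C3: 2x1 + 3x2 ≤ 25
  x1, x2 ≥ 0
Each vertex is the intersection of two constraint boundaries that also satisfies all remaining constraints:
  x1 = 0 and x2 = 0 → (0, 0)
  x1 = 10 and x2 = 0 → (10, 0)
  x1 = 10 and 2x1 + 3x2 = 25 → (10, 1.667)
  x2 = 5 and 2x1 + 3x2 = 25 → (5, 5)
  x2 = 5 and x1 = 0 → (0, 5)

Vertices: (0, 0), (10, 0), (10, 1.667), (5, 5), (0, 5)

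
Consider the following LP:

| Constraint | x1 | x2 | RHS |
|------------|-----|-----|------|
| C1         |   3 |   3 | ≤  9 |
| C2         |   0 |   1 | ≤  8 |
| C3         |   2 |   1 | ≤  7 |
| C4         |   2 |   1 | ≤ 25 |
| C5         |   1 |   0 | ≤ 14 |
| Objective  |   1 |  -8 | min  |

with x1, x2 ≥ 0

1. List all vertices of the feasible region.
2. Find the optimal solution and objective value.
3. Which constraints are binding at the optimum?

1. (0, 0), (3, 0), (0, 3)
2. x1 = 0, x2 = 3, z = -24
3. C1, x1 ≥ 0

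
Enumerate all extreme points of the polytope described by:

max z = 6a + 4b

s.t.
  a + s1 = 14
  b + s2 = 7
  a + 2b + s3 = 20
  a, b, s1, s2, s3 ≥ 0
Each vertex is the intersection of two constraint boundaries that also satisfies all remaining constraints:
  a = 0 and b = 0 → (0, 0)
  a = 14 and b = 0 → (14, 0)
  a = 14 and a + 2b = 20 → (14, 3)
  b = 7 and a + 2b = 20 → (6, 7)
  b = 7 and a = 0 → (0, 7)

Vertices: (0, 0), (14, 0), (14, 3), (6, 7), (0, 7)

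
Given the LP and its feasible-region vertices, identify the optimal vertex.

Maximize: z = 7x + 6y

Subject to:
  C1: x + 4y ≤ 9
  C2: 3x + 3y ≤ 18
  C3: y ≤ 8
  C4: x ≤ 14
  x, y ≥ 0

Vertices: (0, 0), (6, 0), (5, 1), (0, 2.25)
Evaluating z = 7x + 6y at each vertex:
  (0, 0): z = 0
  (6, 0): z = 42
  (5, 1): z = 41
  (0, 2.25): z = 13.5

The largest value is z = 42, attained at (6, 0).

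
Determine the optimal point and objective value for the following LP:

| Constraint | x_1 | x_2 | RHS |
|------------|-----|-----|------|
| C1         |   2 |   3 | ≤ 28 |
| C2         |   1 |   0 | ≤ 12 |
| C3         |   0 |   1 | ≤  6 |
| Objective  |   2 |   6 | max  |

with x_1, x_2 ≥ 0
x_1 = 5, x_2 = 6, z = 46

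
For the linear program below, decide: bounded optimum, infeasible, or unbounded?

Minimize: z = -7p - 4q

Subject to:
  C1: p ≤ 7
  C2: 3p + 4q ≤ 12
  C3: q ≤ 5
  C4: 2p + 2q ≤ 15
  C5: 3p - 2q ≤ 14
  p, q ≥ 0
The point (4, 0) satisfies every constraint, so the LP is feasible; the constraints give p ≤ 7 and q ≤ 5, which with p, q ≥ 0 keep the feasible region inside a bounded box. A feasible, bounded LP attains a finite optimum at a vertex.

Evaluating z = -7p - 4q at each vertex:
  (0, 0): z = 0
  (4, 0): z = -28
  (0, 3): z = -12

Bounded optimum: z* = -28 at (4, 0).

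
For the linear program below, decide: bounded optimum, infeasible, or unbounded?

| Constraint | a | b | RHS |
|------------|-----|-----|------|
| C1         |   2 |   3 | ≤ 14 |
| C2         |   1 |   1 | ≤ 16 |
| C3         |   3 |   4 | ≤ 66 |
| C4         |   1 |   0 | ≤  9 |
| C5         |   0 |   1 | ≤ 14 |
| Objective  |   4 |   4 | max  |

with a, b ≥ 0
The point (7, 0) satisfies every constraint, so the LP is feasible; the constraints give a ≤ 9 and b ≤ 14, which with a, b ≥ 0 keep the feasible region inside a bounded box. A feasible, bounded LP attains a finite optimum at a vertex.

Feasible with finite optimum z* = 28 at (7, 0).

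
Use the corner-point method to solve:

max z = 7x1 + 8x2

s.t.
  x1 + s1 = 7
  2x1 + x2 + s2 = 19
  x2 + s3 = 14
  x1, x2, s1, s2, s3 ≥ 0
Each vertex is the intersection of two constraint boundaries that also satisfies all remaining constraints:
  x1 = 0 and x2 = 0 → (0, 0)
  x1 = 7 and x2 = 0 → (7, 0)
  x1 = 7 and 2x1 + x2 = 19 → (7, 5)
  2x1 + x2 = 19 and x2 = 14 → (2.5, 14)
  x2 = 14 and x1 = 0 → (0, 14)

Evaluating z = 7x1 + 8x2 at each vertex:
  (0, 0): z = 0
  (7, 0): z = 49
  (7, 5): z = 89
  (2.5, 14): z = 129.5
  (0, 14): z = 112

The maximum is at (2.5, 14) with z = 129.5.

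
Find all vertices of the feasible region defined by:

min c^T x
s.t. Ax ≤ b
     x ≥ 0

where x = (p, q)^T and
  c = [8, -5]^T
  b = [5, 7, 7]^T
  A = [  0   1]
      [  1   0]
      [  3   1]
Each vertex is the intersection of two constraint boundaries that also satisfies all remaining constraints:
  p = 0 and q = 0 → (0, 0)
  3p + q = 7 and q = 0 → (2.333, 0)
  q = 5 and 3p + q = 7 → (0.6667, 5)
  q = 5 and p = 0 → (0, 5)

Vertices: (0, 0), (2.333, 0), (0.6667, 5), (0, 5)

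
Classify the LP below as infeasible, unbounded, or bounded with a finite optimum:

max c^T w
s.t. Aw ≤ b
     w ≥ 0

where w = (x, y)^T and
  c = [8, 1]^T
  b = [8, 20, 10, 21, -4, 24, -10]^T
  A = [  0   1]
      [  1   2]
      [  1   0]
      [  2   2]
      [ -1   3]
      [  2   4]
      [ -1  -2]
The point (10, 0.5) satisfies every constraint, so the LP is feasible; the constraints give x ≤ 10 and y ≤ 8, which with x, y ≥ 0 keep the feasible region inside a bounded box. A feasible, bounded LP attains a finite optimum at a vertex.

Evaluating z = 8x + y at each vertex:
  (10, 0): z = 80
  (10, 0.5): z = 80.5
  (9, 1.5): z = 73.5
  (8.8, 1.6): z = 72
  (7.6, 1.2): z = 62

The LP has an optimal solution: (10, 0.5) with z = 80.5.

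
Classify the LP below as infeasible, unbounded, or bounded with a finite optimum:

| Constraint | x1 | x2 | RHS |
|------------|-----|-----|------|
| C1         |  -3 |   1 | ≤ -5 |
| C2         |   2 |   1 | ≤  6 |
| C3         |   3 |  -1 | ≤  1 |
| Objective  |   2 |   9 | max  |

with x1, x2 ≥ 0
C3 requires 3x1 - x2 ≤ 1, while C1 (-3x1 + x2 ≤ -5) is equivalent to 3x1 - x2 ≥ 5. Together they would need 5 ≤ 3x1 - x2 ≤ 1, which is impossible since 5 > 1. No point satisfies all constraints.

Infeasible: no point satisfies all constraints simultaneously.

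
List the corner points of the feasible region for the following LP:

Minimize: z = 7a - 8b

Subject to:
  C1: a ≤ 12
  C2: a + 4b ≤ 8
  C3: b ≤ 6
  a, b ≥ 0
Each vertex is the intersection of two constraint boundaries that also satisfies all remaining constraints:
  a = 0 and b = 0 → (0, 0)
  a + 4b = 8 and b = 0 → (8, 0)
  a + 4b = 8 and a = 0 → (0, 2)

Vertices: (0, 0), (8, 0), (0, 2)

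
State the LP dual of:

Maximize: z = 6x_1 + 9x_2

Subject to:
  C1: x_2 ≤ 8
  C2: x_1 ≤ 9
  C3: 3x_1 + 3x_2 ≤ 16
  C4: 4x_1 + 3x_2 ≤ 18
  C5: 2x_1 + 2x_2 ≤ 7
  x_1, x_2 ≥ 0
Minimize: z = 8y1 + 9y2 + 16y3 + 18y4 + 7y5

Subject to:
  C1: -y2 - 3y3 - 4y4 - 2y5 ≤ -6
  C2: -y1 - 3y3 - 3y4 - 2y5 ≤ -9
  y1, y2, y3, y4, y5 ≥ 0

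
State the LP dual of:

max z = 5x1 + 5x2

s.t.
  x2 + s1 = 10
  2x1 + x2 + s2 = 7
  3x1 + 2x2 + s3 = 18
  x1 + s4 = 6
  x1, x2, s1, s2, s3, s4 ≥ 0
Minimize: z = 10y1 + 7y2 + 18y3 + 6y4

Subject to:
  C1: -2y2 - 3y3 - y4 ≤ -5
  C2: -y1 - y2 - 2y3 ≤ -5
  y1, y2, y3, y4 ≥ 0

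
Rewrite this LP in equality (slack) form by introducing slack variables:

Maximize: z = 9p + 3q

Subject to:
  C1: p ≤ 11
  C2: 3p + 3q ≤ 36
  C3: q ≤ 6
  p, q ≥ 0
max z = 9p + 3q

s.t.
  p + s1 = 11
  3p + 3q + s2 = 36
  q + s3 = 6
  p, q, s1, s2, s3 ≥ 0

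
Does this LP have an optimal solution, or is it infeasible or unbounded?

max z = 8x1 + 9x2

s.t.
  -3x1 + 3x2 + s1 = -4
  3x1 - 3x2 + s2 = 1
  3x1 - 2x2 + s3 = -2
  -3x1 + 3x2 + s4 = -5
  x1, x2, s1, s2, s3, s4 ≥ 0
The row 3x1 - 3x2 + s2 = 1 with s2 ≥ 0 requires 3x1 - 3x2 ≤ 1, while the row -3x1 + 3x2 + s1 = -4 with s1 ≥ 0 is equivalent to 3x1 - 3x2 ≥ 4. Together they would need 4 ≤ 3x1 - 3x2 ≤ 1, which is impossible since 4 > 1. No point satisfies all constraints.

The feasible region is empty; the LP is infeasible.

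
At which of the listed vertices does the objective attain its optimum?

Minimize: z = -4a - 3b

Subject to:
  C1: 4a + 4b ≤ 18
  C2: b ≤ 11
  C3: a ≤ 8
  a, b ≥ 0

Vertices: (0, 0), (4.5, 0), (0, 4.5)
Evaluating z = -4a - 3b at each vertex:
  (0, 0): z = 0
  (4.5, 0): z = -18
  (0, 4.5): z = -13.5

The smallest value is z = -18, attained at (4.5, 0).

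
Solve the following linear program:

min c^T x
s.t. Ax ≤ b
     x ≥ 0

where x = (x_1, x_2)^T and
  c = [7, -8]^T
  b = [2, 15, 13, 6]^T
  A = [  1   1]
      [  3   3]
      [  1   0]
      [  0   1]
Each vertex is the intersection of two constraint boundaries that also satisfies all remaining constraints:
  x_1 = 0 and x_2 = 0 → (0, 0)
  x_1 + x_2 = 2 and x_2 = 0 → (2, 0)
  x_1 + x_2 = 2 and x_1 = 0 → (0, 2)

Evaluating z = 7x_1 - 8x_2 at each vertex:
  (0, 0): z = 0
  (2, 0): z = 14
  (0, 2): z = -16

The minimum is at (0, 2) with z = -16.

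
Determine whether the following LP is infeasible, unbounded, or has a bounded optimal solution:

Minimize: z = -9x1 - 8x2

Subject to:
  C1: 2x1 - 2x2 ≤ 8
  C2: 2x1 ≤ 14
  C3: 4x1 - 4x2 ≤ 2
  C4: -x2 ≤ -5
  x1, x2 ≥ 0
Feasible point: (0, 5) satisfies every constraint, so the LP is feasible.
Direction d = (0, 1): for each constraint row a, a·d ≤ 0 —
  (2)(0) + (-2)(1) = -2 ≤ 0
  (2)(0) + (0)(1) = 0 ≤ 0
  (4)(0) + (-4)(1) = -4 ≤ 0
  (0)(0) + (-1)(1) = -1 ≤ 0
and d ≥ 0, so (0, 5) + t·d stays feasible for every t ≥ 0. Along this ray z = -9x1 - 8x2 changes by -8 per unit t, so z → −∞.

Unbounded — the objective can decrease without bound over the feasible region.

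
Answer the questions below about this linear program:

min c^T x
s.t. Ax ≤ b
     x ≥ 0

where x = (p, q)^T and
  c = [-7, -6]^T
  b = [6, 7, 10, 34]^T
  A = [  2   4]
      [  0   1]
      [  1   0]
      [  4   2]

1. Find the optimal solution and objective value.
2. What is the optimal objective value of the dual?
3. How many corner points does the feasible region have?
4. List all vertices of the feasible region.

1. p = 3, q = 0, z = -21
2. -21 (by strong duality, equal to the primal optimum)
3. 3
4. (0, 0), (3, 0), (0, 1.5)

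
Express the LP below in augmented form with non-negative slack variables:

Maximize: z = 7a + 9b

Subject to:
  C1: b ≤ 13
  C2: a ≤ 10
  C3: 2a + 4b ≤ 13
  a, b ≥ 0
max z = 7a + 9b

s.t.
  b + s1 = 13
  a + s2 = 10
  2a + 4b + s3 = 13
  a, b, s1, s2, s3 ≥ 0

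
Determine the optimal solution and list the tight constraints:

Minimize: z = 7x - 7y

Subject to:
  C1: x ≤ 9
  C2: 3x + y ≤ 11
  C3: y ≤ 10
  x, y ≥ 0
Optimal: x = 0, y = 10
Slack at optimum:
  C1: slack = 9
  C2: slack = 1
  C3: slack = 0 (binding)
  x ≥ 0: x = 0 (binding)
  y ≥ 0: y = 10
Binding constraints: C3, x ≥ 0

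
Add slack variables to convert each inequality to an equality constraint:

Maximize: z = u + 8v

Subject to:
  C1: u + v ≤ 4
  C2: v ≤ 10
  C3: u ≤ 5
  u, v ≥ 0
max z = u + 8v

s.t.
  u + v + s1 = 4
  v + s2 = 10
  u + s3 = 5
  u, v, s1, s2, s3 ≥ 0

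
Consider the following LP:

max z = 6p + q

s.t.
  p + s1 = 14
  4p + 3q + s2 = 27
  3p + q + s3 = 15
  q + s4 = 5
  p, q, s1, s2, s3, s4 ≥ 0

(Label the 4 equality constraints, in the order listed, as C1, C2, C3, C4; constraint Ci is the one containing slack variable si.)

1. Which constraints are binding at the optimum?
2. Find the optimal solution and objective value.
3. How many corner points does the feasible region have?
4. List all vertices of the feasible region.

1. C3, q ≥ 0
2. p = 5, q = 0, z = 30
3. 5
4. (0, 0), (5, 0), (3.6, 4.2), (3, 5), (0, 5)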